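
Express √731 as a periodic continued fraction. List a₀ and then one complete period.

[27; 27, 54]

a₀ = ⌊√731⌋ = 27.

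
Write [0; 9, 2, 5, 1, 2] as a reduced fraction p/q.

Using pₖ = aₖpₖ₋₁ + pₖ₋₂ and qₖ = aₖqₖ₋₁ + qₖ₋₂:
  k=0: a=0, p=0, q=1
  k=1: a=9, p=1, q=9
  k=2: a=2, p=2, q=19
  k=3: a=5, p=11, q=104
  k=4: a=1, p=13, q=123
  k=5: a=2, p=37, q=350

37/350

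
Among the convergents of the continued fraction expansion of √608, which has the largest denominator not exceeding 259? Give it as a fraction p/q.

2737/111

√608 = [24; 1, 1, 1, 11, 1, 1, 1, 48, …] (period length 8).
Convergents:
  p_0/q_0 = 24/1
  p_1/q_1 = 25/1
  p_2/q_2 = 49/2
  p_3/q_3 = 74/3
  p_4/q_4 = 863/35
  p_5/q_5 = 937/38
  p_6/q_6 = 1800/73
  p_7/q_7 = 2737/111
  p_8/q_8 = 133176/5401
q_7 = 111 ≤ 259 < 5401 = q_8, so the answer is 2737/111.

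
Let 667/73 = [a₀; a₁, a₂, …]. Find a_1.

667 = 9·73 + 10   →  a_0 = 9
73 = 7·10 + 3   →  a_1 = 7

7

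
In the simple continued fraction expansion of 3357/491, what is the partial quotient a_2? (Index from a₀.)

5

3357 = 6·491 + 411   →  a_0 = 6
491 = 1·411 + 80   →  a_1 = 1
411 = 5·80 + 11   →  a_2 = 5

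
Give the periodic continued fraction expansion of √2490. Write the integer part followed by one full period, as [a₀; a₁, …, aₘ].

a₀ = ⌊√2490⌋ = 49.

[49; 1, 8, 1, 98]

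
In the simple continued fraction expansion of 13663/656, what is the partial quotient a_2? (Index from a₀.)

13663 = 20·656 + 543   →  a_0 = 20
656 = 1·543 + 113   →  a_1 = 1
543 = 4·113 + 91   →  a_2 = 4

4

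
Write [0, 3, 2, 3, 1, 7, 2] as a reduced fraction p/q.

Fold from the inside: start with 2/1.
  7 + 1/2 = 15/2
  1 + 2/15 = 17/15
  3 + 15/17 = 66/17
  2 + 17/66 = 149/66
  3 + 66/149 = 513/149
  0 + 149/513 = 149/513

149/513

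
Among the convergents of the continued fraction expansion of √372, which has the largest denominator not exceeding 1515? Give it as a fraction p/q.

√372 = [19; 3, 2, 12, 2, 3, 38, …] (period length 6).
Convergents:
  p_0/q_0 = 19/1
  p_1/q_1 = 58/3
  p_2/q_2 = 135/7
  p_3/q_3 = 1678/87
  p_4/q_4 = 3491/181
  p_5/q_5 = 12151/630
  p_6/q_6 = 465229/24121
q_5 = 630 ≤ 1515 < 24121 = q_6, so the answer is 12151/630.

12151/630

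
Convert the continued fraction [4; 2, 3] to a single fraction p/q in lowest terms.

Fold from the inside: start with 3/1.
  2 + 1/3 = 7/3
  4 + 3/7 = 31/7

31/7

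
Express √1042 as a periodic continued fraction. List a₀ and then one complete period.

[32; 3, 1, 1, 3, 64]

a₀ = ⌊√1042⌋ = 32.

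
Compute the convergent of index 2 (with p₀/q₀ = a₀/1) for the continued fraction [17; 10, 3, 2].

530/31

Using pₖ = aₖpₖ₋₁ + pₖ₋₂, qₖ = aₖqₖ₋₁ + qₖ₋₂ (with p₋₁=1, p₋₂=0, q₋₁=0, q₋₂=1):
  k=0: a=17, p=17, q=1
  k=1: a=10, p=171, q=10
  k=2: a=3, p=530, q=31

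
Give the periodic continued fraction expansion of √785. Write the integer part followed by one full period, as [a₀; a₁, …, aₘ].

a₀ = ⌊√785⌋ = 28.
With m₀=0, d₀=1 and mₖ₊₁ = dₖaₖ − mₖ, dₖ₊₁ = (n − mₖ₊₁²)/dₖ, aₖ₊₁ = ⌊(a₀+mₖ₊₁)/dₖ₊₁⌋:
  k=1: m=28, d=1, a=56
d=1 and a=2a₀=56 at k=1, so the next step gives (m, d) = (28, 1) again — its k=1 value — and the period has length 1.

[28; 56]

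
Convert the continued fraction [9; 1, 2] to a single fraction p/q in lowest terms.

29/3

Using pₖ = aₖpₖ₋₁ + pₖ₋₂ and qₖ = aₖqₖ₋₁ + qₖ₋₂:
  k=0: a=9, p=9, q=1
  k=1: a=1, p=10, q=1
  k=2: a=2, p=29, q=3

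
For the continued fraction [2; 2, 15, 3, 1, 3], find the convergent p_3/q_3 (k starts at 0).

236/95

Using pₖ = aₖpₖ₋₁ + pₖ₋₂, qₖ = aₖqₖ₋₁ + qₖ₋₂ (with p₋₁=1, p₋₂=0, q₋₁=0, q₋₂=1):
  k=0: a=2, p=2, q=1
  k=1: a=2, p=5, q=2
  k=2: a=15, p=77, q=31
  k=3: a=3, p=236, q=95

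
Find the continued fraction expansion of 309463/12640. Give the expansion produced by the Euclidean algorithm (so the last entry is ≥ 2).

[24; 2, 14, 16, 13, 2]

309463 = 24·12640 + 6103
12640 = 2·6103 + 434
6103 = 14·434 + 27
434 = 16·27 + 2
27 = 13·2 + 1
2 = 2·1 + 0  (stop)
So 309463/12640 = [24; 2, 14, 16, 13, 2].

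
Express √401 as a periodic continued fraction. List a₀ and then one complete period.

[20; 40]

a₀ = ⌊√401⌋ = 20.
With m₀=0, d₀=1 and mₖ₊₁ = dₖaₖ − mₖ, dₖ₊₁ = (n − mₖ₊₁²)/dₖ, aₖ₊₁ = ⌊(a₀+mₖ₊₁)/dₖ₊₁⌋:
  k=1: m=20, d=1, a=40
d=1 and a=2a₀=40 at k=1, so the next step gives (m, d) = (20, 1) again — its k=1 value — and the period has length 1.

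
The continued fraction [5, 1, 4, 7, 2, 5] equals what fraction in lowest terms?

Using pₖ = aₖpₖ₋₁ + pₖ₋₂ and qₖ = aₖqₖ₋₁ + qₖ₋₂:
  k=0: a=5, p=5, q=1
  k=1: a=1, p=6, q=1
  k=2: a=4, p=29, q=5
  k=3: a=7, p=209, q=36
  k=4: a=2, p=447, q=77
  k=5: a=5, p=2444, q=421

2444/421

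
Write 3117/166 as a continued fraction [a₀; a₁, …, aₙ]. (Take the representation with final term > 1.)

[18; 1, 3, 2, 18]

3117 = 18*166 + 129
166 = 1*129 + 37
129 = 3*37 + 18
37 = 2*18 + 1
18 = 18*1 + 0  (stop)
So 3117/166 = [18; 1, 3, 2, 18].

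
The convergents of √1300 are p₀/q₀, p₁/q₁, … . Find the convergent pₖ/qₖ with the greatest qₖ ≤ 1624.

√1300 = [36; 18, 72, …] (period length 2).
Convergents:
  p_0/q_0 = 36/1
  p_1/q_1 = 649/18
  p_2/q_2 = 46764/1297
  p_3/q_3 = 842401/23364
q_2 = 1297 ≤ 1624 < 23364 = q_3, so the answer is 46764/1297.

46764/1297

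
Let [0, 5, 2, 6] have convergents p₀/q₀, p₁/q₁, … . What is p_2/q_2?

2/11

Using pₖ = aₖpₖ₋₁ + pₖ₋₂, qₖ = aₖqₖ₋₁ + qₖ₋₂ (with p₋₁=1, p₋₂=0, q₋₁=0, q₋₂=1):
  k=0: a=0, p=0, q=1
  k=1: a=5, p=1, q=5
  k=2: a=2, p=2, q=11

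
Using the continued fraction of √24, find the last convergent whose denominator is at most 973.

4316/881

√24 = [4; 1, 8, …] (period length 2).
Convergents:
  p_0/q_0 = 4/1
  p_1/q_1 = 5/1
  p_2/q_2 = 44/9
  p_3/q_3 = 49/10
  p_4/q_4 = 436/89
  p_5/q_5 = 485/99
  p_6/q_6 = 4316/881
  p_7/q_7 = 4801/980
q_6 = 881 ≤ 973 < 980 = q_7, so the answer is 4316/881.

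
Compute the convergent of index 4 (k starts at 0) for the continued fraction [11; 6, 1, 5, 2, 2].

Using pₖ = aₖpₖ₋₁ + pₖ₋₂, qₖ = aₖqₖ₋₁ + qₖ₋₂ (with p₋₁=1, p₋₂=0, q₋₁=0, q₋₂=1):
  k=0: a=11, p=11, q=1
  k=1: a=6, p=67, q=6
  k=2: a=1, p=78, q=7
  k=3: a=5, p=457, q=41
  k=4: a=2, p=992, q=89

992/89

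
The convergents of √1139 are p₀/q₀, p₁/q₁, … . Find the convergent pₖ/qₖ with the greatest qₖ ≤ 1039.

√1139 = [33; 1, 2, 1, 66, …] (period length 4).
Convergents:
  p_0/q_0 = 33/1
  p_1/q_1 = 34/1
  p_2/q_2 = 101/3
  p_3/q_3 = 135/4
  p_4/q_4 = 9011/267
  p_5/q_5 = 9146/271
  p_6/q_6 = 27303/809
  p_7/q_7 = 36449/1080
q_6 = 809 ≤ 1039 < 1080 = q_7, so the answer is 27303/809.

27303/809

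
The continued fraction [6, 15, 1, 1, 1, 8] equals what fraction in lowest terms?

2468/407

Using pₖ = aₖpₖ₋₁ + pₖ₋₂ and qₖ = aₖqₖ₋₁ + qₖ₋₂:
  k=0: a=6, p=6, q=1
  k=1: a=15, p=91, q=15
  k=2: a=1, p=97, q=16
  k=3: a=1, p=188, q=31
  k=4: a=1, p=285, q=47
  k=5: a=8, p=2468, q=407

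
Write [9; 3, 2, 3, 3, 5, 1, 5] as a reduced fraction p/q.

Using pₖ = aₖpₖ₋₁ + pₖ₋₂ and qₖ = aₖqₖ₋₁ + qₖ₋₂:
  k=0: a=9, p=9, q=1
  k=1: a=3, p=28, q=3
  k=2: a=2, p=65, q=7
  k=3: a=3, p=223, q=24
  k=4: a=3, p=734, q=79
  k=5: a=5, p=3893, q=419
  k=6: a=1, p=4627, q=498
  k=7: a=5, p=27028, q=2909

27028/2909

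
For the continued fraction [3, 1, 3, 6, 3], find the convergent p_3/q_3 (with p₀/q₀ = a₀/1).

94/25

Using pₖ = aₖpₖ₋₁ + pₖ₋₂, qₖ = aₖqₖ₋₁ + qₖ₋₂ (with p₋₁=1, p₋₂=0, q₋₁=0, q₋₂=1):
  k=0: a=3, p=3, q=1
  k=1: a=1, p=4, q=1
  k=2: a=3, p=15, q=4
  k=3: a=6, p=94, q=25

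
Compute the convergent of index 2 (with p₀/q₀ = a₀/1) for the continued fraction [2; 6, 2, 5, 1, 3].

Using pₖ = aₖpₖ₋₁ + pₖ₋₂, qₖ = aₖqₖ₋₁ + qₖ₋₂ (with p₋₁=1, p₋₂=0, q₋₁=0, q₋₂=1):
  k=0: a=2, p=2, q=1
  k=1: a=6, p=13, q=6
  k=2: a=2, p=28, q=13

28/13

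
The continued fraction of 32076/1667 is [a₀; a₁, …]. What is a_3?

3

32076 = 19·1667 + 403   →  a_0 = 19
1667 = 4·403 + 55   →  a_1 = 4
403 = 7·55 + 18   →  a_2 = 7
55 = 3·18 + 1   →  a_3 = 3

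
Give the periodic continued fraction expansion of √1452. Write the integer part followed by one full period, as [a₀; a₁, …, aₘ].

[38; 9, 1, 1, 18, 1, 1, 9, 76]

a₀ = ⌊√1452⌋ = 38.
With m₀=0, d₀=1 and mₖ₊₁ = dₖaₖ − mₖ, dₖ₊₁ = (n − mₖ₊₁²)/dₖ, aₖ₊₁ = ⌊(a₀+mₖ₊₁)/dₖ₊₁⌋:
  k=1: m=38, d=8, a=9
  k=2: m=34, d=37, a=1
  k=3: m=3, d=39, a=1
  k=4: m=36, d=4, a=18
  k=5: m=36, d=39, a=1
  k=6: m=3, d=37, a=1
  k=7: m=34, d=8, a=9
  k=8: m=38, d=1, a=76
d=1 and a=2a₀=76 at k=8, so the next step gives (m, d) = (38, 8) again — its k=1 value — and the period has length 8.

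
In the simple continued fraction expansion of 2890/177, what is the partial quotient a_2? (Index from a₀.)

19

2890 = 16·177 + 58   →  a_0 = 16
177 = 3·58 + 3   →  a_1 = 3
58 = 19·3 + 1   →  a_2 = 19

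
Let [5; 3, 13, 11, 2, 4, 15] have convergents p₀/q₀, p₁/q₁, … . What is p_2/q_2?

Using pₖ = aₖpₖ₋₁ + pₖ₋₂, qₖ = aₖqₖ₋₁ + qₖ₋₂ (with p₋₁=1, p₋₂=0, q₋₁=0, q₋₂=1):
  k=0: a=5, p=5, q=1
  k=1: a=3, p=16, q=3
  k=2: a=13, p=213, q=40

213/40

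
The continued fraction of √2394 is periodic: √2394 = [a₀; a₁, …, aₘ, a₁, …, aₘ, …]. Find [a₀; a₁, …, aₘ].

a₀ = ⌊√2394⌋ = 48.

[48; 1, 12, 1, 96]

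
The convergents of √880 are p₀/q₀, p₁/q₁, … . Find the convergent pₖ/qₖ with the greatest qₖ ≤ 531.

√880 = [29; 1, 1, 1, 58, …] (period length 4).
Convergents:
  p_0/q_0 = 29/1
  p_1/q_1 = 30/1
  p_2/q_2 = 59/2
  p_3/q_3 = 89/3
  p_4/q_4 = 5221/176
  p_5/q_5 = 5310/179
  p_6/q_6 = 10531/355
  p_7/q_7 = 15841/534
q_6 = 355 ≤ 531 < 534 = q_7, so the answer is 10531/355.

10531/355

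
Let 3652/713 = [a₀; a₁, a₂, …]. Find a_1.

8

3652 = 5·713 + 87   →  a_0 = 5
713 = 8·87 + 17   →  a_1 = 8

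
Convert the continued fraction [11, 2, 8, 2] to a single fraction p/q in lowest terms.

413/36

Fold from the inside: start with 2/1.
  8 + 1/2 = 17/2
  2 + 2/17 = 36/17
  11 + 17/36 = 413/36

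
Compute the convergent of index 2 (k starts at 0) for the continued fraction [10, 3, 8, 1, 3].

258/25

Using pₖ = aₖpₖ₋₁ + pₖ₋₂, qₖ = aₖqₖ₋₁ + qₖ₋₂ (with p₋₁=1, p₋₂=0, q₋₁=0, q₋₂=1):
  k=0: a=10, p=10, q=1
  k=1: a=3, p=31, q=3
  k=2: a=8, p=258, q=25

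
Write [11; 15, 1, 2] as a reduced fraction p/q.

520/47

Using pₖ = aₖpₖ₋₁ + pₖ₋₂ and qₖ = aₖqₖ₋₁ + qₖ₋₂:
  k=0: a=11, p=11, q=1
  k=1: a=15, p=166, q=15
  k=2: a=1, p=177, q=16
  k=3: a=2, p=520, q=47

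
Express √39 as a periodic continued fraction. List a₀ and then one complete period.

a₀ = ⌊√39⌋ = 6.

[6; 4, 12]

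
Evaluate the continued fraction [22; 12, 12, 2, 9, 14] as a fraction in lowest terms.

891791/40384

Fold from the inside: start with 14/1.
  9 + 1/14 = 127/14
  2 + 14/127 = 268/127
  12 + 127/268 = 3343/268
  12 + 268/3343 = 40384/3343
  22 + 3343/40384 = 891791/40384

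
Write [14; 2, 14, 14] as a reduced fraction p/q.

5909/408

Fold from the inside: start with 14/1.
  14 + 1/14 = 197/14
  2 + 14/197 = 408/197
  14 + 197/408 = 5909/408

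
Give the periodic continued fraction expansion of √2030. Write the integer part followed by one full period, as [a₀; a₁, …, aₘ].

[45; 18, 90]

a₀ = ⌊√2030⌋ = 45.
With m₀=0, d₀=1 and mₖ₊₁ = dₖaₖ − mₖ, dₖ₊₁ = (n − mₖ₊₁²)/dₖ, aₖ₊₁ = ⌊(a₀+mₖ₊₁)/dₖ₊₁⌋:
  k=1: m=45, d=5, a=18
  k=2: m=45, d=1, a=90
d=1 and a=2a₀=90 at k=2, so the next step gives (m, d) = (45, 5) again — its k=1 value — and the period has length 2.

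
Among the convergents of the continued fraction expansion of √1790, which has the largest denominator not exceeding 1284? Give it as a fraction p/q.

18658/441

√1790 = [42; 3, 4, 8, 4, 3, 84, …] (period length 6).
Convergents:
  p_0/q_0 = 42/1
  p_1/q_1 = 127/3
  p_2/q_2 = 550/13
  p_3/q_3 = 4527/107
  p_4/q_4 = 18658/441
  p_5/q_5 = 60501/1430
q_4 = 441 ≤ 1284 < 1430 = q_5, so the answer is 18658/441.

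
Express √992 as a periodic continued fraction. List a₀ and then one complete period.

a₀ = ⌊√992⌋ = 31.

[31; 2, 62]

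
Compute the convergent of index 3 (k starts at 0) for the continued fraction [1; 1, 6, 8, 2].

Using pₖ = aₖpₖ₋₁ + pₖ₋₂, qₖ = aₖqₖ₋₁ + qₖ₋₂ (with p₋₁=1, p₋₂=0, q₋₁=0, q₋₂=1):
  k=0: a=1, p=1, q=1
  k=1: a=1, p=2, q=1
  k=2: a=6, p=13, q=7
  k=3: a=8, p=106, q=57

106/57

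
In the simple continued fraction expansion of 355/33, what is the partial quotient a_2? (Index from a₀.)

355 = 10·33 + 25   →  a_0 = 10
33 = 1·25 + 8   →  a_1 = 1
25 = 3·8 + 1   →  a_2 = 3

3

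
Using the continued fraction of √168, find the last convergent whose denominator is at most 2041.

8749/675

√168 = [12; 1, 24, …] (period length 2).
Convergents:
  p_0/q_0 = 12/1
  p_1/q_1 = 13/1
  p_2/q_2 = 324/25
  p_3/q_3 = 337/26
  p_4/q_4 = 8412/649
  p_5/q_5 = 8749/675
  p_6/q_6 = 218388/16849
q_5 = 675 ≤ 2041 < 16849 = q_6, so the answer is 8749/675.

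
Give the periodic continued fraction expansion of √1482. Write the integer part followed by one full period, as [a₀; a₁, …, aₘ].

a₀ = ⌊√1482⌋ = 38.
With m₀=0, d₀=1 and mₖ₊₁ = dₖaₖ − mₖ, dₖ₊₁ = (n − mₖ₊₁²)/dₖ, aₖ₊₁ = ⌊(a₀+mₖ₊₁)/dₖ₊₁⌋:
  k=1: m=38, d=38, a=2
  k=2: m=38, d=1, a=76
d=1 and a=2a₀=76 at k=2, so the next step gives (m, d) = (38, 38) again — its k=1 value — and the period has length 2.

[38; 2, 76]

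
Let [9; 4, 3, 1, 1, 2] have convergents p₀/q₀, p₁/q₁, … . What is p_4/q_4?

277/30

Using pₖ = aₖpₖ₋₁ + pₖ₋₂, qₖ = aₖqₖ₋₁ + qₖ₋₂ (with p₋₁=1, p₋₂=0, q₋₁=0, q₋₂=1):
  k=0: a=9, p=9, q=1
  k=1: a=4, p=37, q=4
  k=2: a=3, p=120, q=13
  k=3: a=1, p=157, q=17
  k=4: a=1, p=277, q=30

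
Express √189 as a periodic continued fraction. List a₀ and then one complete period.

[13; 1, 2, 1, 26]

a₀ = ⌊√189⌋ = 13.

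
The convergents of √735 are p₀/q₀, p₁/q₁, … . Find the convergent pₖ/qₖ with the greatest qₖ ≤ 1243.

√735 = [27; 9, 54, …] (period length 2).
Convergents:
  p_0/q_0 = 27/1
  p_1/q_1 = 244/9
  p_2/q_2 = 13203/487
  p_3/q_3 = 119071/4392
q_2 = 487 ≤ 1243 < 4392 = q_3, so the answer is 13203/487.

13203/487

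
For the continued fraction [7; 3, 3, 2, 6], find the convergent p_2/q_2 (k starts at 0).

73/10

Using pₖ = aₖpₖ₋₁ + pₖ₋₂, qₖ = aₖqₖ₋₁ + qₖ₋₂ (with p₋₁=1, p₋₂=0, q₋₁=0, q₋₂=1):
  k=0: a=7, p=7, q=1
  k=1: a=3, p=22, q=3
  k=2: a=3, p=73, q=10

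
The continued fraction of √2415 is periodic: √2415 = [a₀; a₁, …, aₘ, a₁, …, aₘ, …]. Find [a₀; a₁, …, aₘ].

[49; 7, 98]

a₀ = ⌊√2415⌋ = 49.
With m₀=0, d₀=1 and mₖ₊₁ = dₖaₖ − mₖ, dₖ₊₁ = (n − mₖ₊₁²)/dₖ, aₖ₊₁ = ⌊(a₀+mₖ₊₁)/dₖ₊₁⌋:
  k=1: m=49, d=14, a=7
  k=2: m=49, d=1, a=98
d=1 and a=2a₀=98 at k=2, so the next step gives (m, d) = (49, 14) again — its k=1 value — and the period has length 2.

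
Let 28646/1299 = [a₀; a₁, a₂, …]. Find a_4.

2

28646 = 22·1299 + 68   →  a_0 = 22
1299 = 19·68 + 7   →  a_1 = 19
68 = 9·7 + 5   →  a_2 = 9
7 = 1·5 + 2   →  a_3 = 1
5 = 2·2 + 1   →  a_4 = 2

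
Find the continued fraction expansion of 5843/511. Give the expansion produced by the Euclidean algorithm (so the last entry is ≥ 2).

5843 = 11*511 + 222
511 = 2*222 + 67
222 = 3*67 + 21
67 = 3*21 + 4
21 = 5*4 + 1
4 = 4*1 + 0  (stop)
So 5843/511 = [11; 2, 3, 3, 5, 4].

[11; 2, 3, 3, 5, 4]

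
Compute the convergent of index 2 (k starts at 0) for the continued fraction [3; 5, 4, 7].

Using pₖ = aₖpₖ₋₁ + pₖ₋₂, qₖ = aₖqₖ₋₁ + qₖ₋₂ (with p₋₁=1, p₋₂=0, q₋₁=0, q₋₂=1):
  k=0: a=3, p=3, q=1
  k=1: a=5, p=16, q=5
  k=2: a=4, p=67, q=21

67/21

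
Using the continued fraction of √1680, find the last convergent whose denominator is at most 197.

3361/82

√1680 = [40; 1, 80, …] (period length 2).
Convergents:
  p_0/q_0 = 40/1
  p_1/q_1 = 41/1
  p_2/q_2 = 3320/81
  p_3/q_3 = 3361/82
  p_4/q_4 = 272200/6641
q_3 = 82 ≤ 197 < 6641 = q_4, so the answer is 3361/82.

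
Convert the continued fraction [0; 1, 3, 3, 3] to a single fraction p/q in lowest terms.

Fold from the inside: start with 3/1.
  3 + 1/3 = 10/3
  3 + 3/10 = 33/10
  1 + 10/33 = 43/33
  0 + 33/43 = 33/43

33/43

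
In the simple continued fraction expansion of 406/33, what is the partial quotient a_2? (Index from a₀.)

3

406 = 12·33 + 10   →  a_0 = 12
33 = 3·10 + 3   →  a_1 = 3
10 = 3·3 + 1   →  a_2 = 3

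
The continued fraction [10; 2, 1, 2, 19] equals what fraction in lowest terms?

Using pₖ = aₖpₖ₋₁ + pₖ₋₂ and qₖ = aₖqₖ₋₁ + qₖ₋₂:
  k=0: a=10, p=10, q=1
  k=1: a=2, p=21, q=2
  k=2: a=1, p=31, q=3
  k=3: a=2, p=83, q=8
  k=4: a=19, p=1608, q=155

1608/155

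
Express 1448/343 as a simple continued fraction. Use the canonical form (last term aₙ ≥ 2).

[4; 4, 1, 1, 18, 2]

1448 = 4*343 + 76
343 = 4*76 + 39
76 = 1*39 + 37
39 = 1*37 + 2
37 = 18*2 + 1
2 = 2*1 + 0  (stop)
So 1448/343 = [4; 4, 1, 1, 18, 2].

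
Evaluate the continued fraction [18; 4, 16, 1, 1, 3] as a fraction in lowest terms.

Using pₖ = aₖpₖ₋₁ + pₖ₋₂ and qₖ = aₖqₖ₋₁ + qₖ₋₂:
  k=0: a=18, p=18, q=1
  k=1: a=4, p=73, q=4
  k=2: a=16, p=1186, q=65
  k=3: a=1, p=1259, q=69
  k=4: a=1, p=2445, q=134
  k=5: a=3, p=8594, q=471

8594/471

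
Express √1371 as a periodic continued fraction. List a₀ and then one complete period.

a₀ = ⌊√1371⌋ = 37.

[37; 37, 74]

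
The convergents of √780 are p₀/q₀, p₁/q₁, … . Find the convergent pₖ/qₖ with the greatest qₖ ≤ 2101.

√780 = [27; 1, 12, 1, 54, …] (period length 4).
Convergents:
  p_0/q_0 = 27/1
  p_1/q_1 = 28/1
  p_2/q_2 = 363/13
  p_3/q_3 = 391/14
  p_4/q_4 = 21477/769
  p_5/q_5 = 21868/783
  p_6/q_6 = 283893/10165
q_5 = 783 ≤ 2101 < 10165 = q_6, so the answer is 21868/783.

21868/783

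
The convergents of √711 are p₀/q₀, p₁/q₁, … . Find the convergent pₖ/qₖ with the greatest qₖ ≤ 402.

8506/319

√711 = [26; 1, 1, 1, 52, …] (period length 4).
Convergents:
  p_0/q_0 = 26/1
  p_1/q_1 = 27/1
  p_2/q_2 = 53/2
  p_3/q_3 = 80/3
  p_4/q_4 = 4213/158
  p_5/q_5 = 4293/161
  p_6/q_6 = 8506/319
  p_7/q_7 = 12799/480
q_6 = 319 ≤ 402 < 480 = q_7, so the answer is 8506/319.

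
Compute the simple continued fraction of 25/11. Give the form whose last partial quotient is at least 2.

25 = 2×11 + 3
11 = 3×3 + 2
3 = 1×2 + 1
2 = 2×1 + 0  (stop)
So 25/11 = [2; 3, 1, 2].

[2; 3, 1, 2]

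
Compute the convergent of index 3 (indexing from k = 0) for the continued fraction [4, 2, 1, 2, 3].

Using pₖ = aₖpₖ₋₁ + pₖ₋₂, qₖ = aₖqₖ₋₁ + qₖ₋₂ (with p₋₁=1, p₋₂=0, q₋₁=0, q₋₂=1):
  k=0: a=4, p=4, q=1
  k=1: a=2, p=9, q=2
  k=2: a=1, p=13, q=3
  k=3: a=2, p=35, q=8

35/8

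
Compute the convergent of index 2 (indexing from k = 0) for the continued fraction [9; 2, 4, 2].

Using pₖ = aₖpₖ₋₁ + pₖ₋₂, qₖ = aₖqₖ₋₁ + qₖ₋₂ (with p₋₁=1, p₋₂=0, q₋₁=0, q₋₂=1):
  k=0: a=9, p=9, q=1
  k=1: a=2, p=19, q=2
  k=2: a=4, p=85, q=9

85/9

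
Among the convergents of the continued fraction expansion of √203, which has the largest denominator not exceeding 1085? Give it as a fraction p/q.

√203 = [14; 4, 28, …] (period length 2).
Convergents:
  p_0/q_0 = 14/1
  p_1/q_1 = 57/4
  p_2/q_2 = 1610/113
  p_3/q_3 = 6497/456
  p_4/q_4 = 183526/12881
q_3 = 456 ≤ 1085 < 12881 = q_4, so the answer is 6497/456.

6497/456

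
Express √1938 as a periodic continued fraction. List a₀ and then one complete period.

a₀ = ⌊√1938⌋ = 44.
With m₀=0, d₀=1 and mₖ₊₁ = dₖaₖ − mₖ, dₖ₊₁ = (n − mₖ₊₁²)/dₖ, aₖ₊₁ = ⌊(a₀+mₖ₊₁)/dₖ₊₁⌋:
  k=1: m=44, d=2, a=44
  k=2: m=44, d=1, a=88
d=1 and a=2a₀=88 at k=2, so the next step gives (m, d) = (44, 2) again — its k=1 value — and the period has length 2.

[44; 44, 88]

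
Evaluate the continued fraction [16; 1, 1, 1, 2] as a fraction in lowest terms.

Using pₖ = aₖpₖ₋₁ + pₖ₋₂ and qₖ = aₖqₖ₋₁ + qₖ₋₂:
  k=0: a=16, p=16, q=1
  k=1: a=1, p=17, q=1
  k=2: a=1, p=33, q=2
  k=3: a=1, p=50, q=3
  k=4: a=2, p=133, q=8

133/8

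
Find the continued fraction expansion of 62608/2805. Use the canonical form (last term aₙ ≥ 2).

[22; 3, 8, 11, 10]

62608 = 22×2805 + 898
2805 = 3×898 + 111
898 = 8×111 + 10
111 = 11×10 + 1
10 = 10×1 + 0  (stop)
So 62608/2805 = [22; 3, 8, 11, 10].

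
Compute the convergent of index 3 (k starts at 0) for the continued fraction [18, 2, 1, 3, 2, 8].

Using pₖ = aₖpₖ₋₁ + pₖ₋₂, qₖ = aₖqₖ₋₁ + qₖ₋₂ (with p₋₁=1, p₋₂=0, q₋₁=0, q₋₂=1):
  k=0: a=18, p=18, q=1
  k=1: a=2, p=37, q=2
  k=2: a=1, p=55, q=3
  k=3: a=3, p=202, q=11

202/11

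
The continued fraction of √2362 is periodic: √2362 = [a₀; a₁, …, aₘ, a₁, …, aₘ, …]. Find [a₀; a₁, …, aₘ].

a₀ = ⌊√2362⌋ = 48.

[48; 1, 1, 1, 1, 96]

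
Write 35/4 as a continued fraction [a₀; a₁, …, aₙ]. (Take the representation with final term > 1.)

35 = 8·4 + 3
4 = 1·3 + 1
3 = 3·1 + 0  (stop)
So 35/4 = [8; 1, 3].

[8; 1, 3]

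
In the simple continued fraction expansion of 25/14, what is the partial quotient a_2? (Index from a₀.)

25 = 1·14 + 11   →  a_0 = 1
14 = 1·11 + 3   →  a_1 = 1
11 = 3·3 + 2   →  a_2 = 3

3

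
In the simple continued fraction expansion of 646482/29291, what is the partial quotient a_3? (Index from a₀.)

6

646482 = 22·29291 + 2080   →  a_0 = 22
29291 = 14·2080 + 171   →  a_1 = 14
2080 = 12·171 + 28   →  a_2 = 12
171 = 6·28 + 3   →  a_3 = 6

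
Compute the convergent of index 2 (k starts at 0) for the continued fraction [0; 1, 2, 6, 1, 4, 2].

2/3

Using pₖ = aₖpₖ₋₁ + pₖ₋₂, qₖ = aₖqₖ₋₁ + qₖ₋₂ (with p₋₁=1, p₋₂=0, q₋₁=0, q₋₂=1):
  k=0: a=0, p=0, q=1
  k=1: a=1, p=1, q=1
  k=2: a=2, p=2, q=3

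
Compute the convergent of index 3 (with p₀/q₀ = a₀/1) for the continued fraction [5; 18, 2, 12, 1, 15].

2335/462

Using pₖ = aₖpₖ₋₁ + pₖ₋₂, qₖ = aₖqₖ₋₁ + qₖ₋₂ (with p₋₁=1, p₋₂=0, q₋₁=0, q₋₂=1):
  k=0: a=5, p=5, q=1
  k=1: a=18, p=91, q=18
  k=2: a=2, p=187, q=37
  k=3: a=12, p=2335, q=462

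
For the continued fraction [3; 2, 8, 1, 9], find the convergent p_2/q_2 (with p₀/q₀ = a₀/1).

Using pₖ = aₖpₖ₋₁ + pₖ₋₂, qₖ = aₖqₖ₋₁ + qₖ₋₂ (with p₋₁=1, p₋₂=0, q₋₁=0, q₋₂=1):
  k=0: a=3, p=3, q=1
  k=1: a=2, p=7, q=2
  k=2: a=8, p=59, q=17

59/17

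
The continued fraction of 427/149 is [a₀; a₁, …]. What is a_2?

427 = 2·149 + 129   →  a_0 = 2
149 = 1·129 + 20   →  a_1 = 1
129 = 6·20 + 9   →  a_2 = 6

6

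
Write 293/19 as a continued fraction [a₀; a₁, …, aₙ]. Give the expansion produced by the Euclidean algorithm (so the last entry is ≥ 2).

[15; 2, 2, 1, 2]

293 = 15·19 + 8
19 = 2·8 + 3
8 = 2·3 + 2
3 = 1·2 + 1
2 = 2·1 + 0  (stop)
So 293/19 = [15; 2, 2, 1, 2].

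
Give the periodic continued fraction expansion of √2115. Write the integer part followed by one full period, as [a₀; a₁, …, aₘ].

a₀ = ⌊√2115⌋ = 45.
With m₀=0, d₀=1 and mₖ₊₁ = dₖaₖ − mₖ, dₖ₊₁ = (n − mₖ₊₁²)/dₖ, aₖ₊₁ = ⌊(a₀+mₖ₊₁)/dₖ₊₁⌋:
  k=1: m=45, d=90, a=1
  k=2: m=45, d=1, a=90
d=1 and a=2a₀=90 at k=2, so the next step gives (m, d) = (45, 90) again — its k=1 value — and the period has length 2.

[45; 1, 90]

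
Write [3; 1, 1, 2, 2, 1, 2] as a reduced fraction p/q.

165/46

Using pₖ = aₖpₖ₋₁ + pₖ₋₂ and qₖ = aₖqₖ₋₁ + qₖ₋₂:
  k=0: a=3, p=3, q=1
  k=1: a=1, p=4, q=1
  k=2: a=1, p=7, q=2
  k=3: a=2, p=18, q=5
  k=4: a=2, p=43, q=12
  k=5: a=1, p=61, q=17
  k=6: a=2, p=165, q=46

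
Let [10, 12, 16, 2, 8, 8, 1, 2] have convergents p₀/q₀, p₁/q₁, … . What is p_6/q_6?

Using pₖ = aₖpₖ₋₁ + pₖ₋₂, qₖ = aₖqₖ₋₁ + qₖ₋₂ (with p₋₁=1, p₋₂=0, q₋₁=0, q₋₂=1):
  k=0: a=10, p=10, q=1
  k=1: a=12, p=121, q=12
  k=2: a=16, p=1946, q=193
  k=3: a=2, p=4013, q=398
  k=4: a=8, p=34050, q=3377
  k=5: a=8, p=276413, q=27414
  k=6: a=1, p=310463, q=30791

310463/30791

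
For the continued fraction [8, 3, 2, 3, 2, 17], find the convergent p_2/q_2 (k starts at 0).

58/7

Using pₖ = aₖpₖ₋₁ + pₖ₋₂, qₖ = aₖqₖ₋₁ + qₖ₋₂ (with p₋₁=1, p₋₂=0, q₋₁=0, q₋₂=1):
  k=0: a=8, p=8, q=1
  k=1: a=3, p=25, q=3
  k=2: a=2, p=58, q=7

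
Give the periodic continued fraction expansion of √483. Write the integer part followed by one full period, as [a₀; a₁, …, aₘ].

a₀ = ⌊√483⌋ = 21.
With m₀=0, d₀=1 and mₖ₊₁ = dₖaₖ − mₖ, dₖ₊₁ = (n − mₖ₊₁²)/dₖ, aₖ₊₁ = ⌊(a₀+mₖ₊₁)/dₖ₊₁⌋:
  k=1: m=21, d=42, a=1
  k=2: m=21, d=1, a=42
d=1 and a=2a₀=42 at k=2, so the next step gives (m, d) = (21, 42) again — its k=1 value — and the period has length 2.

[21; 1, 42]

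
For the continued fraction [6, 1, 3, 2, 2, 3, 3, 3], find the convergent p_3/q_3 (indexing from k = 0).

Using pₖ = aₖpₖ₋₁ + pₖ₋₂, qₖ = aₖqₖ₋₁ + qₖ₋₂ (with p₋₁=1, p₋₂=0, q₋₁=0, q₋₂=1):
  k=0: a=6, p=6, q=1
  k=1: a=1, p=7, q=1
  k=2: a=3, p=27, q=4
  k=3: a=2, p=61, q=9

61/9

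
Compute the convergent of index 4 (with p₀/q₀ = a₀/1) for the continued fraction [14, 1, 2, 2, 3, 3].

353/24

Using pₖ = aₖpₖ₋₁ + pₖ₋₂, qₖ = aₖqₖ₋₁ + qₖ₋₂ (with p₋₁=1, p₋₂=0, q₋₁=0, q₋₂=1):
  k=0: a=14, p=14, q=1
  k=1: a=1, p=15, q=1
  k=2: a=2, p=44, q=3
  k=3: a=2, p=103, q=7
  k=4: a=3, p=353, q=24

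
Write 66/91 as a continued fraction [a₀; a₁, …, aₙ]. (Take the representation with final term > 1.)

66 = 0×91 + 66
91 = 1×66 + 25
66 = 2×25 + 16
25 = 1×16 + 9
16 = 1×9 + 7
9 = 1×7 + 2
7 = 3×2 + 1
2 = 2×1 + 0  (stop)
So 66/91 = [0; 1, 2, 1, 1, 1, 3, 2].

[0; 1, 2, 1, 1, 1, 3, 2]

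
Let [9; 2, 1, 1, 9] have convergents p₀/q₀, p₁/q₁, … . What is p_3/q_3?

Using pₖ = aₖpₖ₋₁ + pₖ₋₂, qₖ = aₖqₖ₋₁ + qₖ₋₂ (with p₋₁=1, p₋₂=0, q₋₁=0, q₋₂=1):
  k=0: a=9, p=9, q=1
  k=1: a=2, p=19, q=2
  k=2: a=1, p=28, q=3
  k=3: a=1, p=47, q=5

47/5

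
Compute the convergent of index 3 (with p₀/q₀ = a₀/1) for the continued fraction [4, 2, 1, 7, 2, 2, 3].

Using pₖ = aₖpₖ₋₁ + pₖ₋₂, qₖ = aₖqₖ₋₁ + qₖ₋₂ (with p₋₁=1, p₋₂=0, q₋₁=0, q₋₂=1):
  k=0: a=4, p=4, q=1
  k=1: a=2, p=9, q=2
  k=2: a=1, p=13, q=3
  k=3: a=7, p=100, q=23

100/23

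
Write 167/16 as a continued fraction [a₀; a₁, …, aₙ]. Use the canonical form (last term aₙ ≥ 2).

[10; 2, 3, 2]

167 = 10×16 + 7
16 = 2×7 + 2
7 = 3×2 + 1
2 = 2×1 + 0  (stop)
So 167/16 = [10; 2, 3, 2].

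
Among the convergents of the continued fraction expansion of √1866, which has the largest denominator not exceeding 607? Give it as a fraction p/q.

15551/360

√1866 = [43; 5, 14, 5, 86, …] (period length 4).
Convergents:
  p_0/q_0 = 43/1
  p_1/q_1 = 216/5
  p_2/q_2 = 3067/71
  p_3/q_3 = 15551/360
  p_4/q_4 = 1340453/31031
q_3 = 360 ≤ 607 < 31031 = q_4, so the answer is 15551/360.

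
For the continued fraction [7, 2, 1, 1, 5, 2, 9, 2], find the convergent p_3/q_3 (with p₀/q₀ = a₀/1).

37/5

Using pₖ = aₖpₖ₋₁ + pₖ₋₂, qₖ = aₖqₖ₋₁ + qₖ₋₂ (with p₋₁=1, p₋₂=0, q₋₁=0, q₋₂=1):
  k=0: a=7, p=7, q=1
  k=1: a=2, p=15, q=2
  k=2: a=1, p=22, q=3
  k=3: a=1, p=37, q=5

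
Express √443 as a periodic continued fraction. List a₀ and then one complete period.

a₀ = ⌊√443⌋ = 21.
With m₀=0, d₀=1 and mₖ₊₁ = dₖaₖ − mₖ, dₖ₊₁ = (n − mₖ₊₁²)/dₖ, aₖ₊₁ = ⌊(a₀+mₖ₊₁)/dₖ₊₁⌋:
  k=1: m=21, d=2, a=21
  k=2: m=21, d=1, a=42
d=1 and a=2a₀=42 at k=2, so the next step gives (m, d) = (21, 2) again — its k=1 value — and the period has length 2.

[21; 21, 42]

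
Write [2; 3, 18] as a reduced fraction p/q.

Using pₖ = aₖpₖ₋₁ + pₖ₋₂ and qₖ = aₖqₖ₋₁ + qₖ₋₂:
  k=0: a=2, p=2, q=1
  k=1: a=3, p=7, q=3
  k=2: a=18, p=128, q=55

128/55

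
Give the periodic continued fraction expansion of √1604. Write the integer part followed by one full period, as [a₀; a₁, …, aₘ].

a₀ = ⌊√1604⌋ = 40.
With m₀=0, d₀=1 and mₖ₊₁ = dₖaₖ − mₖ, dₖ₊₁ = (n − mₖ₊₁²)/dₖ, aₖ₊₁ = ⌊(a₀+mₖ₊₁)/dₖ₊₁⌋:
  k=1: m=40, d=4, a=20
  k=2: m=40, d=1, a=80
d=1 and a=2a₀=80 at k=2, so the next step gives (m, d) = (40, 4) again — its k=1 value — and the period has length 2.

[40; 20, 80]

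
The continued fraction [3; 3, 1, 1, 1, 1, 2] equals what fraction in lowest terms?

154/47

Using pₖ = aₖpₖ₋₁ + pₖ₋₂ and qₖ = aₖqₖ₋₁ + qₖ₋₂:
  k=0: a=3, p=3, q=1
  k=1: a=3, p=10, q=3
  k=2: a=1, p=13, q=4
  k=3: a=1, p=23, q=7
  k=4: a=1, p=36, q=11
  k=5: a=1, p=59, q=18
  k=6: a=2, p=154, q=47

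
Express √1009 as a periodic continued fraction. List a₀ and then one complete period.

a₀ = ⌊√1009⌋ = 31.
With m₀=0, d₀=1 and mₖ₊₁ = dₖaₖ − mₖ, dₖ₊₁ = (n − mₖ₊₁²)/dₖ, aₖ₊₁ = ⌊(a₀+mₖ₊₁)/dₖ₊₁⌋:
  k=1: m=31, d=48, a=1
  k=2: m=17, d=15, a=3
  k=3: m=28, d=15, a=3
  k=4: m=17, d=48, a=1
  k=5: m=31, d=1, a=62
d=1 and a=2a₀=62 at k=5, so the next step gives (m, d) = (31, 48) again — its k=1 value — and the period has length 5.

[31; 1, 3, 3, 1, 62]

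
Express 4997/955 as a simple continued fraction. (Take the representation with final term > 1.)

[5; 4, 3, 3, 5, 4]

4997 = 5*955 + 222
955 = 4*222 + 67
222 = 3*67 + 21
67 = 3*21 + 4
21 = 5*4 + 1
4 = 4*1 + 0  (stop)
So 4997/955 = [5; 4, 3, 3, 5, 4].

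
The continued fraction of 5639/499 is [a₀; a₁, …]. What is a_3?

5639 = 11·499 + 150   →  a_0 = 11
499 = 3·150 + 49   →  a_1 = 3
150 = 3·49 + 3   →  a_2 = 3
49 = 16·3 + 1   →  a_3 = 16

16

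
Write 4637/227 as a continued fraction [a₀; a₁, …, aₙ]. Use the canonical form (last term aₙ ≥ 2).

[20; 2, 2, 1, 15, 2]

4637 = 20·227 + 97
227 = 2·97 + 33
97 = 2·33 + 31
33 = 1·31 + 2
31 = 15·2 + 1
2 = 2·1 + 0  (stop)
So 4637/227 = [20; 2, 2, 1, 15, 2].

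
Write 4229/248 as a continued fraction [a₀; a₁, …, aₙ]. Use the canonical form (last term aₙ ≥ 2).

4229 = 17*248 + 13
248 = 19*13 + 1
13 = 13*1 + 0  (stop)
So 4229/248 = [17; 19, 13].

[17; 19, 13]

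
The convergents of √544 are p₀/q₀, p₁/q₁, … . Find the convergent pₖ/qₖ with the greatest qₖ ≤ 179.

√544 = [23; 3, 11, 3, 46, …] (period length 4).
Convergents:
  p_0/q_0 = 23/1
  p_1/q_1 = 70/3
  p_2/q_2 = 793/34
  p_3/q_3 = 2449/105
  p_4/q_4 = 113447/4864
q_3 = 105 ≤ 179 < 4864 = q_4, so the answer is 2449/105.

2449/105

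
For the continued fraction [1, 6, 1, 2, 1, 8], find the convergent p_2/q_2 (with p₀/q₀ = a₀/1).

Using pₖ = aₖpₖ₋₁ + pₖ₋₂, qₖ = aₖqₖ₋₁ + qₖ₋₂ (with p₋₁=1, p₋₂=0, q₋₁=0, q₋₂=1):
  k=0: a=1, p=1, q=1
  k=1: a=6, p=7, q=6
  k=2: a=1, p=8, q=7

8/7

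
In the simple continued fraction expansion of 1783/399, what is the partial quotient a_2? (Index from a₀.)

7

1783 = 4·399 + 187   →  a_0 = 4
399 = 2·187 + 25   →  a_1 = 2
187 = 7·25 + 12   →  a_2 = 7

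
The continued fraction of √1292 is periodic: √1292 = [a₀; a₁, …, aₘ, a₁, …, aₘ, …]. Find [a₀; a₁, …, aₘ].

[35; 1, 16, 1, 70]

a₀ = ⌊√1292⌋ = 35.
With m₀=0, d₀=1 and mₖ₊₁ = dₖaₖ − mₖ, dₖ₊₁ = (n − mₖ₊₁²)/dₖ, aₖ₊₁ = ⌊(a₀+mₖ₊₁)/dₖ₊₁⌋:
  k=1: m=35, d=67, a=1
  k=2: m=32, d=4, a=16
  k=3: m=32, d=67, a=1
  k=4: m=35, d=1, a=70
d=1 and a=2a₀=70 at k=4, so the next step gives (m, d) = (35, 67) again — its k=1 value — and the period has length 4.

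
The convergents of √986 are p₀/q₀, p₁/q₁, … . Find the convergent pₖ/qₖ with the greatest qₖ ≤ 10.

157/5

√986 = [31; 2, 2, 62, …] (period length 3).
Convergents:
  p_0/q_0 = 31/1
  p_1/q_1 = 63/2
  p_2/q_2 = 157/5
  p_3/q_3 = 9797/312
q_2 = 5 ≤ 10 < 312 = q_3, so the answer is 157/5.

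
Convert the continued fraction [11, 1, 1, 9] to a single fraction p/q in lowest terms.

Using pₖ = aₖpₖ₋₁ + pₖ₋₂ and qₖ = aₖqₖ₋₁ + qₖ₋₂:
  k=0: a=11, p=11, q=1
  k=1: a=1, p=12, q=1
  k=2: a=1, p=23, q=2
  k=3: a=9, p=219, q=19

219/19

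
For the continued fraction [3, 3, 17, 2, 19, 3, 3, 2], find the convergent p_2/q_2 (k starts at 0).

173/52

Using pₖ = aₖpₖ₋₁ + pₖ₋₂, qₖ = aₖqₖ₋₁ + qₖ₋₂ (with p₋₁=1, p₋₂=0, q₋₁=0, q₋₂=1):
  k=0: a=3, p=3, q=1
  k=1: a=3, p=10, q=3
  k=2: a=17, p=173, q=52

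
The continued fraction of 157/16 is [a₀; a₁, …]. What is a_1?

1

157 = 9·16 + 13   →  a_0 = 9
16 = 1·13 + 3   →  a_1 = 1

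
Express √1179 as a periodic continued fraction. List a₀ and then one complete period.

a₀ = ⌊√1179⌋ = 34.
With m₀=0, d₀=1 and mₖ₊₁ = dₖaₖ − mₖ, dₖ₊₁ = (n − mₖ₊₁²)/dₖ, aₖ₊₁ = ⌊(a₀+mₖ₊₁)/dₖ₊₁⌋:
  k=1: m=34, d=23, a=2
  k=2: m=12, d=45, a=1
  k=3: m=33, d=2, a=33
  k=4: m=33, d=45, a=1
  k=5: m=12, d=23, a=2
  k=6: m=34, d=1, a=68
d=1 and a=2a₀=68 at k=6, so the next step gives (m, d) = (34, 23) again — its k=1 value — and the period has length 6.

[34; 2, 1, 33, 1, 2, 68]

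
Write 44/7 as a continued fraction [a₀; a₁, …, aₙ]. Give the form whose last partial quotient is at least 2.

[6; 3, 2]

44 = 6·7 + 2
7 = 3·2 + 1
2 = 2·1 + 0  (stop)
So 44/7 = [6; 3, 2].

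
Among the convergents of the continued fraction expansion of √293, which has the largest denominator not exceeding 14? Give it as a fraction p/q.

154/9

√293 = [17; 8, 1, 1, 8, 34, …] (period length 5).
Convergents:
  p_0/q_0 = 17/1
  p_1/q_1 = 137/8
  p_2/q_2 = 154/9
  p_3/q_3 = 291/17
q_2 = 9 ≤ 14 < 17 = q_3, so the answer is 154/9.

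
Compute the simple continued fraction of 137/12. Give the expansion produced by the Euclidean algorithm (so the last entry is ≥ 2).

[11; 2, 2, 2]

137 = 11×12 + 5
12 = 2×5 + 2
5 = 2×2 + 1
2 = 2×1 + 0  (stop)
So 137/12 = [11; 2, 2, 2].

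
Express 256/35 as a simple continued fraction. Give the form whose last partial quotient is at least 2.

[7; 3, 5, 2]

256 = 7*35 + 11
35 = 3*11 + 2
11 = 5*2 + 1
2 = 2*1 + 0  (stop)
So 256/35 = [7; 3, 5, 2].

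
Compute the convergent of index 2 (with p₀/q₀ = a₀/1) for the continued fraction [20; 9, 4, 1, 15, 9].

Using pₖ = aₖpₖ₋₁ + pₖ₋₂, qₖ = aₖqₖ₋₁ + qₖ₋₂ (with p₋₁=1, p₋₂=0, q₋₁=0, q₋₂=1):
  k=0: a=20, p=20, q=1
  k=1: a=9, p=181, q=9
  k=2: a=4, p=744, q=37

744/37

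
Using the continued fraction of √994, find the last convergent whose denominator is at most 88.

√994 = [31; 1, 1, 8, 1, 1, 62, …] (period length 6).
Convergents:
  p_0/q_0 = 31/1
  p_1/q_1 = 32/1
  p_2/q_2 = 63/2
  p_3/q_3 = 536/17
  p_4/q_4 = 599/19
  p_5/q_5 = 1135/36
  p_6/q_6 = 70969/2251
q_5 = 36 ≤ 88 < 2251 = q_6, so the answer is 1135/36.

1135/36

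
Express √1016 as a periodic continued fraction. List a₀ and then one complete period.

a₀ = ⌊√1016⌋ = 31.
With m₀=0, d₀=1 and mₖ₊₁ = dₖaₖ − mₖ, dₖ₊₁ = (n − mₖ₊₁²)/dₖ, aₖ₊₁ = ⌊(a₀+mₖ₊₁)/dₖ₊₁⌋:
  k=1: m=31, d=55, a=1
  k=2: m=24, d=8, a=6
  k=3: m=24, d=55, a=1
  k=4: m=31, d=1, a=62
d=1 and a=2a₀=62 at k=4, so the next step gives (m, d) = (31, 55) again — its k=1 value — and the period has length 4.

[31; 1, 6, 1, 62]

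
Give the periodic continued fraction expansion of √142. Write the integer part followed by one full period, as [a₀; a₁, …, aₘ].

[11; 1, 10, 1, 22]

a₀ = ⌊√142⌋ = 11.
With m₀=0, d₀=1 and mₖ₊₁ = dₖaₖ − mₖ, dₖ₊₁ = (n − mₖ₊₁²)/dₖ, aₖ₊₁ = ⌊(a₀+mₖ₊₁)/dₖ₊₁⌋:
  k=1: m=11, d=21, a=1
  k=2: m=10, d=2, a=10
  k=3: m=10, d=21, a=1
  k=4: m=11, d=1, a=22
d=1 and a=2a₀=22 at k=4, so the next step gives (m, d) = (11, 21) again — its k=1 value — and the period has length 4.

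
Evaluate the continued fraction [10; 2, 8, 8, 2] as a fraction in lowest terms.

3068/293

Fold from the inside: start with 2/1.
  8 + 1/2 = 17/2
  8 + 2/17 = 138/17
  2 + 17/138 = 293/138
  10 + 138/293 = 3068/293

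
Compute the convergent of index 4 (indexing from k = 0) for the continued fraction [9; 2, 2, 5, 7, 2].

1825/194

Using pₖ = aₖpₖ₋₁ + pₖ₋₂, qₖ = aₖqₖ₋₁ + qₖ₋₂ (with p₋₁=1, p₋₂=0, q₋₁=0, q₋₂=1):
  k=0: a=9, p=9, q=1
  k=1: a=2, p=19, q=2
  k=2: a=2, p=47, q=5
  k=3: a=5, p=254, q=27
  k=4: a=7, p=1825, q=194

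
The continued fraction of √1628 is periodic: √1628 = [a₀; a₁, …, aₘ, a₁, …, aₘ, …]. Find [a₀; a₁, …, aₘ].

[40; 2, 1, 6, 1, 2, 80]

a₀ = ⌊√1628⌋ = 40.
With m₀=0, d₀=1 and mₖ₊₁ = dₖaₖ − mₖ, dₖ₊₁ = (n − mₖ₊₁²)/dₖ, aₖ₊₁ = ⌊(a₀+mₖ₊₁)/dₖ₊₁⌋:
  k=1: m=40, d=28, a=2
  k=2: m=16, d=49, a=1
  k=3: m=33, d=11, a=6
  k=4: m=33, d=49, a=1
  k=5: m=16, d=28, a=2
  k=6: m=40, d=1, a=80
d=1 and a=2a₀=80 at k=6, so the next step gives (m, d) = (40, 28) again — its k=1 value — and the period has length 6.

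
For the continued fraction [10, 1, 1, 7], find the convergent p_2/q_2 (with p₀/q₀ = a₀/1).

21/2

Using pₖ = aₖpₖ₋₁ + pₖ₋₂, qₖ = aₖqₖ₋₁ + qₖ₋₂ (with p₋₁=1, p₋₂=0, q₋₁=0, q₋₂=1):
  k=0: a=10, p=10, q=1
  k=1: a=1, p=11, q=1
  k=2: a=1, p=21, q=2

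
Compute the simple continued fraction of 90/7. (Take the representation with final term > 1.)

90 = 12·7 + 6
7 = 1·6 + 1
6 = 6·1 + 0  (stop)
So 90/7 = [12; 1, 6].

[12; 1, 6]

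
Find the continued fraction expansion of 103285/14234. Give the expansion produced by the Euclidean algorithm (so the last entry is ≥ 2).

[7; 3, 1, 9, 3, 3, 4, 8]

103285 = 7*14234 + 3647
14234 = 3*3647 + 3293
3647 = 1*3293 + 354
3293 = 9*354 + 107
354 = 3*107 + 33
107 = 3*33 + 8
33 = 4*8 + 1
8 = 8*1 + 0  (stop)
So 103285/14234 = [7; 3, 1, 9, 3, 3, 4, 8].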